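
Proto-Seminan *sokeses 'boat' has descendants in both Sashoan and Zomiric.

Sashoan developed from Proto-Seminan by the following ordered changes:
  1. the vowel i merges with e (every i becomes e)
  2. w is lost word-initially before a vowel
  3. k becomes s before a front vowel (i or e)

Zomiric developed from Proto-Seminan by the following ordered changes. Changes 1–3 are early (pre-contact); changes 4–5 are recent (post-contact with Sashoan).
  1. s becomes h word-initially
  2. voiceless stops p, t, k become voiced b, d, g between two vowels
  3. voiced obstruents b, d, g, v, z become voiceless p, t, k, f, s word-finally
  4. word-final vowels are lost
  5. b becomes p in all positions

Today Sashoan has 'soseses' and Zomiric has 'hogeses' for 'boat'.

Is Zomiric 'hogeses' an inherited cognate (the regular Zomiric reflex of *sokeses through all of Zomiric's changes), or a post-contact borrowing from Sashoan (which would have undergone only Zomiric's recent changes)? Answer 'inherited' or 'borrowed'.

inherited

If inherited, *sokeses would pass through all of Zomiric's changes:
Zomiric: *sokeses
  sokeses → hokeses   [debuccalisation]
  hokeses → hogeses   [intervocalic voicing]
  hogeses (rule 3 does not apply)
  hogeses (rule 4 does not apply)
  hogeses (rule 5 does not apply)
  giving Zomiric hogeses.
If borrowed from Sashoan 'soseses' after the early changes, it would undergo only the recent ones:
  rule 4 (apocope): no change (soseses)
  rule 5 (unconditioned shift): no change (soseses)
  ⇒ as a loan: soseses
Zomiric 'hogeses' matches the inherited outcome exactly, so it is an inherited cognate, not a loan.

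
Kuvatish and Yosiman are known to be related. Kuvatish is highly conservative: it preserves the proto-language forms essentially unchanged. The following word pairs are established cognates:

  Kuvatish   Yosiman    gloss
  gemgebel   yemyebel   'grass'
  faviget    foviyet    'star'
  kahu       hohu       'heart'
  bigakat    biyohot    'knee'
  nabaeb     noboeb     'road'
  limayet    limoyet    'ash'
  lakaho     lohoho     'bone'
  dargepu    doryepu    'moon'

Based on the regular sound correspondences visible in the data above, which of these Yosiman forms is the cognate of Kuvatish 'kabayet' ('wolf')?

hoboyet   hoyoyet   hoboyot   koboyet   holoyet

hoboyet

kahu ~ hohu — Kuvatish k corresponds to Yosiman h word-initially before a back vowel.
nabaeb ~ noboeb — Kuvatish a corresponds to Yosiman o after a consonant, before a labial obstruent.
kahu ~ hohu, bigakat ~ biyohot — Kuvatish a corresponds to Yosiman o after a consonant, before a consonant other than r, m, n, p, b, f, v.
Applying these to Kuvatish 'kabayet':
  kabayet → habayet   (k→h word-initially before a back vowel)
  habayet → hobayet   (a→o after a consonant, before a labial obstruent)
  hobayet → hoboyet   (a→o after a consonant, before a consonant other than r, m, n, p, b, f, v)
So the Yosiman cognate is 'hoboyet'.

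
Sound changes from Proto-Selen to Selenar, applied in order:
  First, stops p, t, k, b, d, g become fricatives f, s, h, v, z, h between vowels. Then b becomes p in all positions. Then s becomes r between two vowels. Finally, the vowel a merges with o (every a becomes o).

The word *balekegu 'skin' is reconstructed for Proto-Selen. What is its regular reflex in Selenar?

polehehu

Selenar: start from *balekegu.
  rule 1 (intervocalic lenition): balekegu → balehehu
  rule 2 (unconditioned shift): balehehu → palehehu
  rule 3: no change — palehehu
  rule 4 (vowel merger): palehehu → polehehu
  ⇒ Selenar polehehu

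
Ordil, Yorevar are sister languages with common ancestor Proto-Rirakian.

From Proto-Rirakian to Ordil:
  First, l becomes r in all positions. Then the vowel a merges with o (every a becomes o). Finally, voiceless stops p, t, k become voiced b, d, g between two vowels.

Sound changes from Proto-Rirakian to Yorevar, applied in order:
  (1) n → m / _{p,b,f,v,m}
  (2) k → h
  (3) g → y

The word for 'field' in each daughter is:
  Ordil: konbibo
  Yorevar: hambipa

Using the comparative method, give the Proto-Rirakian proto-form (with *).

*kanbipa

Position 3: Ordil has n, Yorevar has m. Ordil preserves n here (none of its changes turn any other segment into n), so the proto-segment is *n.
Position 1: Ordil has k, Yorevar has h. Ordil preserves k here (none of its changes turn any other segment into k), so the proto-segment is *k.
Position 2: Ordil has o, Yorevar has a. Yorevar preserves a here (none of its changes turn any other segment into a), so the proto-segment is *a.
Verify the candidate proto-form against each daughter:
Ordil: *kanbipa > konbipo > konbibo  (by vowel merger, intervocalic voicing)
Yorevar: *kanbipa
  kanbipa → kambipa   [nasal place assimilation]
  kambipa → hambipa   [unconditioned shift]
  hambipa (rule 3 does not apply)
  giving Yorevar hambipa.
Only *kanbipa yields all of Ordil konbibo, Yorevar hambipa.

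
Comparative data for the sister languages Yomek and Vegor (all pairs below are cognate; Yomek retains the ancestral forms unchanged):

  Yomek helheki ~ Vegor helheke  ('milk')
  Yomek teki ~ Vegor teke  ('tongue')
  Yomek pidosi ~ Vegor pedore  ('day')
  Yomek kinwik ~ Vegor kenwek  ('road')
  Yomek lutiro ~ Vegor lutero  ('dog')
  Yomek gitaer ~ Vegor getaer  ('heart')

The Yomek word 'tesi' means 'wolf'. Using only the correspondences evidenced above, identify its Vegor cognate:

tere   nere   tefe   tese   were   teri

pidosi ~ pedore — Yomek s corresponds to Vegor r between vowels (before a front vowel).
helheki ~ helheke, teki ~ teke — Yomek i corresponds to Vegor e word-finally.
Applying these to Yomek 'tesi':
  tesi → teri   (s→r between vowels (before a front vowel))
  teri → tere   (i→e word-finally)
So the Vegor cognate is 'tere'.

tere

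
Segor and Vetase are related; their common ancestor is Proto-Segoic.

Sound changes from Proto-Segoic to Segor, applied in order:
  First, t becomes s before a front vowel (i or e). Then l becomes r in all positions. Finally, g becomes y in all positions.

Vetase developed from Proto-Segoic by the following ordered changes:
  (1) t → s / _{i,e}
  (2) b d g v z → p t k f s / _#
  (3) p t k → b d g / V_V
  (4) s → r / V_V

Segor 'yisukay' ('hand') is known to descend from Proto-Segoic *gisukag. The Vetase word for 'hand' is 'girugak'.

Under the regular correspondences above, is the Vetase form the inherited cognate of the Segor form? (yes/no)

yes

Derive the expected Vetase reflex of *gisukag:
Vetase: *gisukag > gisukak > gisugak > girugak  (by final devoicing, intervocalic voicing, rhotacism)
Vetase 'girugak' matches the regular reflex exactly, so the pair is cognate.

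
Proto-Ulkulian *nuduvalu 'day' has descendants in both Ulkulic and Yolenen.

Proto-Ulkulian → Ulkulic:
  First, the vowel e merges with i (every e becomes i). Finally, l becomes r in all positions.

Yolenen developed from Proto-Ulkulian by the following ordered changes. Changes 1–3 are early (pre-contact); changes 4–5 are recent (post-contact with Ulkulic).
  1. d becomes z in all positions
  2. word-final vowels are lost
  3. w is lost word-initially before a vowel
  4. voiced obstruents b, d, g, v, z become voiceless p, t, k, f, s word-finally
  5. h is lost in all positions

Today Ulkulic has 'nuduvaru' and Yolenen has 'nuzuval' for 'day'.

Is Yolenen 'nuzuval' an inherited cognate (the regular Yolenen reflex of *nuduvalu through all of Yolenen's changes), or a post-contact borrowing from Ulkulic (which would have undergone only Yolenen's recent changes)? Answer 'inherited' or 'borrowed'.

If inherited, *nuduvalu would pass through all of Yolenen's changes:
Yolenen: start from *nuduvalu.
  rule 1 (unconditioned shift): nuduvalu → nuzuvalu
  rule 2 (apocope): nuzuvalu → nuzuval
  rule 3: no change — nuzuval
  rule 4: no change — nuzuval
  rule 5: no change — nuzuval
  ⇒ Yolenen nuzuval
If borrowed from Ulkulic 'nuduvaru' after the early changes, it would undergo only the recent ones:
  rule 4 (final devoicing): no change (nuduvaru)
  rule 5 (h-loss): no change (nuduvaru)
  ⇒ as a loan: nuduvaru
Yolenen 'nuzuval' matches the inherited outcome exactly, so it is an inherited cognate, not a loan.

inherited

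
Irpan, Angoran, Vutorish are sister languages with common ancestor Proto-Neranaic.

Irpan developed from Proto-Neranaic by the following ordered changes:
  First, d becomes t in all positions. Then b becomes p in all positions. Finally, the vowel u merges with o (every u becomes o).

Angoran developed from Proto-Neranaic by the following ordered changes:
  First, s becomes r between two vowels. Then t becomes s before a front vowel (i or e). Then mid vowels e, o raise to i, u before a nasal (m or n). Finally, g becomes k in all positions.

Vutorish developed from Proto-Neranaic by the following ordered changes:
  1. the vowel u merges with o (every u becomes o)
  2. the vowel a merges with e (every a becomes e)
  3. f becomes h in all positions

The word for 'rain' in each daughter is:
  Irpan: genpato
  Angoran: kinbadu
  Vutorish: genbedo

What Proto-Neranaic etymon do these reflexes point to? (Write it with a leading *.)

*genbadu

Position 1: Irpan has g, Angoran has k, Vutorish has g. Irpan preserves g here (none of its changes turn any other segment into g), so the proto-segment is *g.
Position 4: Irpan has p, Angoran has b, Vutorish has b. Angoran preserves b here (none of its changes turn any other segment into b), so the proto-segment is *b.
Verify the candidate proto-form against each daughter:
Irpan: start from *genbadu.
  rule 1 (unconditioned shift): genbadu → genbatu
  rule 2 (unconditioned shift): genbatu → genpatu
  rule 3 (vowel merger): genpatu → genpato
  ⇒ Irpan genpato
Angoran: start from *genbadu.
  rule 1: no change — genbadu
  rule 2: no change — genbadu
  rule 3 (pre-nasal raising): genbadu → ginbadu
  rule 4 (unconditioned shift): ginbadu → kinbadu
  ⇒ Angoran kinbadu
Vutorish: *genbadu
  genbadu → genbado   [vowel merger]
  genbado → genbedo   [vowel merger]
  genbedo (rule 3 does not apply)
  giving Vutorish genbedo.
No other proto-form is consistent with every reflex, so the reconstruction is *genbadu.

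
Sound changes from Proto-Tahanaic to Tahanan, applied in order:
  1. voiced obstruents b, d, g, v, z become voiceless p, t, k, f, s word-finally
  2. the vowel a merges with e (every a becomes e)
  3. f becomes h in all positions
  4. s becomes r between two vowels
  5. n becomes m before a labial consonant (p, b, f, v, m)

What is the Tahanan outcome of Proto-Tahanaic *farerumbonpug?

hererumbompuk

Tahanan: *farerumbonpug > farerumbonpuk > fererumbonpuk > hererumbonpuk > hererumbompuk  (by final devoicing, vowel merger, unconditioned shift, nasal place assimilation)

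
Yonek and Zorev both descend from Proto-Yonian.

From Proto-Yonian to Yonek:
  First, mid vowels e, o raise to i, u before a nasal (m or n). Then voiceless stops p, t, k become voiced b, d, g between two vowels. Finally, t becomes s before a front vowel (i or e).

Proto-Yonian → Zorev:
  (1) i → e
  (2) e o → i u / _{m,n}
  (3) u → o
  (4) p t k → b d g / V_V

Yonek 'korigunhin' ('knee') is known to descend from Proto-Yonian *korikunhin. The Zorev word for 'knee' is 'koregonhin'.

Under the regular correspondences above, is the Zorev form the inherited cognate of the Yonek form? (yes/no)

Derive the expected Zorev reflex of *korikunhin:
Zorev: start from *korikunhin.
  rule 1 (vowel merger): korikunhin → korekunhen
  rule 2 (pre-nasal raising): korekunhen → korekunhin
  rule 3 (vowel merger): korekunhin → korekonhin
  rule 4 (intervocalic voicing): korekonhin → koregonhin
  ⇒ Zorev koregonhin
Zorev 'koregonhin' matches the regular reflex exactly, so the pair is cognate.

yes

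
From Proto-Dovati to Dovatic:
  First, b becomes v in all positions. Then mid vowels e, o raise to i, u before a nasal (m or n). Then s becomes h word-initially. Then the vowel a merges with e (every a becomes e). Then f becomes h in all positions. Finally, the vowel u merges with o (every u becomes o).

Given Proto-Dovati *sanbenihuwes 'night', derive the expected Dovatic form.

Dovatic: *sanbenihuwes
  sanbenihuwes → sanvenihuwes   [unconditioned shift]
  sanvenihuwes → sanvinihuwes   [pre-nasal raising]
  sanvinihuwes → hanvinihuwes   [debuccalisation]
  hanvinihuwes → henvinihuwes   [vowel merger]
  henvinihuwes (rule 5 does not apply)
  henvinihuwes → henvinihowes   [vowel merger]
  giving Dovatic henvinihowes.

henvinihowes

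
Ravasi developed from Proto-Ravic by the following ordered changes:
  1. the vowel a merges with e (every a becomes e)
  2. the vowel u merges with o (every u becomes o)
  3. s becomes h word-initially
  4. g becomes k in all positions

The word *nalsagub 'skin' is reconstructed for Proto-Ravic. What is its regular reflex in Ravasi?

nelsekob

Ravasi: *nalsagub > nelsegub > nelsegob > nelsekob  (by vowel merger, vowel merger, unconditioned shift)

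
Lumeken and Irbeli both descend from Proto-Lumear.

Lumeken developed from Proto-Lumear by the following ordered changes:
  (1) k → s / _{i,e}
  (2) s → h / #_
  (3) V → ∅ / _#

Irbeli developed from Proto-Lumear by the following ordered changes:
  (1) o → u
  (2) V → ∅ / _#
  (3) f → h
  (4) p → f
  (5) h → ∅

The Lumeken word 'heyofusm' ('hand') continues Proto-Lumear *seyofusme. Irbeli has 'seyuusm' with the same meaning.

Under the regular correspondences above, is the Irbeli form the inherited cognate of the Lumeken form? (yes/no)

Derive the expected Irbeli reflex of *seyofusme:
Irbeli: start from *seyofusme.
  rule 1 (vowel merger): seyofusme → seyufusme
  rule 2 (apocope): seyufusme → seyufusm
  rule 3 (unconditioned shift): seyufusm → seyuhusm
  rule 4: no change — seyuhusm
  rule 5 (h-loss): seyuhusm → seyuusm
  ⇒ Irbeli seyuusm
Irbeli 'seyuusm' matches the regular reflex exactly, so the pair is cognate.

yes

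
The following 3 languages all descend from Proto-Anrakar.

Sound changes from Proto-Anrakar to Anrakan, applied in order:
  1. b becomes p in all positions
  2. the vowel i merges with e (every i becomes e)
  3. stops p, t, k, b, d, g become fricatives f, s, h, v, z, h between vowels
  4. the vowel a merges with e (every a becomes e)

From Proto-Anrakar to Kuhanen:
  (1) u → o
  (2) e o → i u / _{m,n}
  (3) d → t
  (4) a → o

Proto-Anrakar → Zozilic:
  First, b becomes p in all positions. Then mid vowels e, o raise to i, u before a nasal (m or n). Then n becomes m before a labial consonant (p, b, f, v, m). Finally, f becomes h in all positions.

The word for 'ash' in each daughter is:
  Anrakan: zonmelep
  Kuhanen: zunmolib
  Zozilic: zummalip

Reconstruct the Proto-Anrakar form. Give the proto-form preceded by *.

Position 3: Anrakan has n, Kuhanen has n, Zozilic has m. Anrakan preserves n here (none of its changes turn any other segment into n), so the proto-segment is *n.
Position 7: Anrakan has e, Kuhanen has i, Zozilic has i. Taking the neighbouring segments as reconstructed: Anrakan e could go back to *a or *e or *i; Kuhanen i can only go back to *i; Zozilic i can only go back to *i — the one source consistent with every daughter is *i.
Position 5: Anrakan has e, Kuhanen has o, Zozilic has a. Zozilic preserves a here (none of its changes turn any other segment into a), so the proto-segment is *a.
Verify the candidate proto-form against each daughter:
Anrakan: *zonmalib > zonmalip > zonmalep > zonmelep  (by unconditioned shift, vowel merger, vowel merger)
Kuhanen: *zonmalib
  zonmalib (rule 1 does not apply)
  zonmalib → zunmalib   [pre-nasal raising]
  zunmalib (rule 3 does not apply)
  zunmalib → zunmolib   [vowel merger]
  giving Kuhanen zunmolib.
Zozilic: *zonmalib
  zonmalib → zonmalip   [unconditioned shift]
  zonmalip → zunmalip   [pre-nasal raising]
  zunmalip → zummalip   [nasal place assimilation]
  zummalip (rule 4 does not apply)
  giving Zozilic zummalip.
Only *zonmalib yields all of Anrakan zonmelep, Kuhanen zunmolib, Zozilic zummalip.

*zonmalib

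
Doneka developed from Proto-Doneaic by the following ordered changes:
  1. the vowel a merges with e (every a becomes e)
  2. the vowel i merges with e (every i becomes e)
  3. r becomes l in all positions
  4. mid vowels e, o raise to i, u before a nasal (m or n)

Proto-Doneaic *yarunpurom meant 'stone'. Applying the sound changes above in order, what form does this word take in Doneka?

Doneka: start from *yarunpurom.
  rule 1 (vowel merger): yarunpurom → yerunpurom
  rule 2: no change — yerunpurom
  rule 3 (unconditioned shift): yerunpurom → yelunpulom
  rule 4 (pre-nasal raising): yelunpulom → yelunpulum
  ⇒ Doneka yelunpulum

yelunpulum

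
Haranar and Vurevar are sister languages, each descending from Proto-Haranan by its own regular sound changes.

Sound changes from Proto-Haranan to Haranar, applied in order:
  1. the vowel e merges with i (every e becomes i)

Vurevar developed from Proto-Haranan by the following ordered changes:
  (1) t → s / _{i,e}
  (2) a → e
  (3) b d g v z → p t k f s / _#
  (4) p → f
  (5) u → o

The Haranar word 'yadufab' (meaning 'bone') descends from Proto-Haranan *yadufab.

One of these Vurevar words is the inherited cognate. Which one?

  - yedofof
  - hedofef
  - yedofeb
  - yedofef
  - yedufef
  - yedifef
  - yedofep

yedofef

Vurevar: *yadufab > yedufeb > yedufep > yedufef > yedofef  (by vowel merger, final devoicing, unconditioned shift, vowel merger)
Only 'yedofef' matches the regular Vurevar development of *yadufab.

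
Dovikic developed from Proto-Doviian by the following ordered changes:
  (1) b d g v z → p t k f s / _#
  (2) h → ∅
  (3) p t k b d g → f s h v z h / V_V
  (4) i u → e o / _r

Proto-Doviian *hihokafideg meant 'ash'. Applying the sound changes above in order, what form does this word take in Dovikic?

Dovikic: *hihokafideg > hihokafidek > iokafidek > iohafizek  (by final devoicing, h-loss, intervocalic lenition)

iohafizek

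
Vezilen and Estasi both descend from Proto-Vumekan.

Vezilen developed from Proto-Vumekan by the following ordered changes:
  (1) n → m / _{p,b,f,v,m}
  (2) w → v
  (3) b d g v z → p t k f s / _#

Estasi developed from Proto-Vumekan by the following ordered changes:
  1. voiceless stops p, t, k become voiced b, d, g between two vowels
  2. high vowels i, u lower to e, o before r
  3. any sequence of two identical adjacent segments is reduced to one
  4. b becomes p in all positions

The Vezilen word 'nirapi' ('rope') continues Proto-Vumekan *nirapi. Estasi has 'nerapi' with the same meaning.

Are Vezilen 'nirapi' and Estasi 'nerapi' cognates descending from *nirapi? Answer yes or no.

yes

Derive the expected Estasi reflex of *nirapi:
Estasi: *nirapi > nirabi > nerabi > nerapi  (by intervocalic voicing, pre-rhotic lowering, unconditioned shift)
Estasi 'nerapi' matches the regular reflex exactly, so the pair is cognate.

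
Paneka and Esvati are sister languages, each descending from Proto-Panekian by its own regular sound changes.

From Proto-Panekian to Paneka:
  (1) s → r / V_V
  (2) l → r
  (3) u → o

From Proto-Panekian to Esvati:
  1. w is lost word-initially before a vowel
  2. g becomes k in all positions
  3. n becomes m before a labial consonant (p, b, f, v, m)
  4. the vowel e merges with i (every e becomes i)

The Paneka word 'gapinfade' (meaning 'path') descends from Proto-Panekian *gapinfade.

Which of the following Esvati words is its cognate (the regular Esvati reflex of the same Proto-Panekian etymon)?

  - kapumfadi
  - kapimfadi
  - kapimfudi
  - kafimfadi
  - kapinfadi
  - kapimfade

kapimfadi

Esvati: *gapinfade > kapinfade > kapimfade > kapimfadi  (by unconditioned shift, nasal place assimilation, vowel merger)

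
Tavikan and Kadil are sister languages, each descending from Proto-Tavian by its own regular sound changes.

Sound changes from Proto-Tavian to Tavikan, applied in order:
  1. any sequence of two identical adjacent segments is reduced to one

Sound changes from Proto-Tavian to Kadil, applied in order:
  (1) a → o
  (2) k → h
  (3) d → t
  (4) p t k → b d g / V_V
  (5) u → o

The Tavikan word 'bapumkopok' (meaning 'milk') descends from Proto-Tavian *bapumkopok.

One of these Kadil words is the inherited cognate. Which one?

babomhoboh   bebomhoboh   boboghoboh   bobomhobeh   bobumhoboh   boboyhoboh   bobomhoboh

bobomhoboh

Kadil: start from *bapumkopok.
  rule 1 (vowel merger): bapumkopok → bopumkopok
  rule 2 (unconditioned shift): bopumkopok → bopumhopoh
  rule 3: no change — bopumhopoh
  rule 4 (intervocalic voicing): bopumhopoh → bobumhoboh
  rule 5 (vowel merger): bobumhoboh → bobomhoboh
  ⇒ Kadil bobomhoboh
Among the options, 'bobomhoboh' alone shows every Kadil change applied in order.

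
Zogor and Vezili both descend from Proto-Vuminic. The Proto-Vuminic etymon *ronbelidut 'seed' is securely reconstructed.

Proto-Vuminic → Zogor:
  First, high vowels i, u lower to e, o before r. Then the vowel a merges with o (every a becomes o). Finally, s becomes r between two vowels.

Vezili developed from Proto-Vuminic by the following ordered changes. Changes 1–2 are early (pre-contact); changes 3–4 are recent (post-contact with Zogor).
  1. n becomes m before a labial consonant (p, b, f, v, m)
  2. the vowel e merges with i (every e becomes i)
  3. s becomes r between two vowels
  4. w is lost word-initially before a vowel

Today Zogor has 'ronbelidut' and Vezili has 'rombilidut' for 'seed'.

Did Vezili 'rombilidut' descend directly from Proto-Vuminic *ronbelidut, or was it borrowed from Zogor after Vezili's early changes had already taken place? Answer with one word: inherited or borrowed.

inherited

If inherited, *ronbelidut would pass through all of Vezili's changes:
Vezili: *ronbelidut
  ronbelidut → rombelidut   [nasal place assimilation]
  rombelidut → rombilidut   [vowel merger]
  rombilidut (rule 3 does not apply)
  rombilidut (rule 4 does not apply)
  giving Vezili rombilidut.
If borrowed from Zogor 'ronbelidut' after the early changes, it would undergo only the recent ones:
  rule 3 (rhotacism): no change (ronbelidut)
  rule 4 (glide loss): no change (ronbelidut)
  ⇒ as a loan: ronbelidut
Vezili 'rombilidut' matches the inherited outcome exactly, so it is an inherited cognate, not a loan.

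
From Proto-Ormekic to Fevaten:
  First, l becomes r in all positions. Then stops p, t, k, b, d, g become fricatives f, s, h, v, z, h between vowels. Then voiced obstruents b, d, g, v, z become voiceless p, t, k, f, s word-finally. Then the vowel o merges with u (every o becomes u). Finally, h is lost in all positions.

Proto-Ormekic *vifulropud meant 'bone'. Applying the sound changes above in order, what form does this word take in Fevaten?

Fevaten: *vifulropud
  vifulropud → vifurropud   [unconditioned shift]
  vifurropud → vifurrofud   [intervocalic lenition]
  vifurrofud → vifurrofut   [final devoicing]
  vifurrofut → vifurrufut   [vowel merger]
  vifurrufut (rule 5 does not apply)
  giving Fevaten vifurrufut.

vifurrufut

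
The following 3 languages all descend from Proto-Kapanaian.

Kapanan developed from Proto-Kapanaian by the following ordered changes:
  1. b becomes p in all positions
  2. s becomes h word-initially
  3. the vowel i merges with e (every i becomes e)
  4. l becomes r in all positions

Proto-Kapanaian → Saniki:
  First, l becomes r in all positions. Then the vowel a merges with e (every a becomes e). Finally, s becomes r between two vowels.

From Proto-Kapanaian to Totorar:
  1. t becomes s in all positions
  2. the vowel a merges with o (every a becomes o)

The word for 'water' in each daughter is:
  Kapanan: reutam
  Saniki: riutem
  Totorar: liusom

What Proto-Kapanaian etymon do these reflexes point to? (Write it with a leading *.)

*liutam

Position 2: Kapanan has e, Saniki has i, Totorar has i. Saniki preserves i here (none of its changes turn any other segment into i), so the proto-segment is *i.
Position 5: Kapanan has a, Saniki has e, Totorar has o. Kapanan preserves a here (none of its changes turn any other segment into a), so the proto-segment is *a.
Continuing position by position gives *liutam; check it forward:
Kapanan: *liutam
  liutam (rule 1 does not apply)
  liutam (rule 2 does not apply)
  liutam → leutam   [vowel merger]
  leutam → reutam   [unconditioned shift]
  giving Kapanan reutam.
Saniki: *liutam
  liutam → riutam   [unconditioned shift]
  riutam → riutem   [vowel merger]
  riutem (rule 3 does not apply)
  giving Saniki riutem.
Totorar: *liutam
  liutam → liusam   [unconditioned shift]
  liusam → liusom   [vowel merger]
  giving Totorar liusom.
No other proto-form is consistent with every reflex, so the reconstruction is *liutam.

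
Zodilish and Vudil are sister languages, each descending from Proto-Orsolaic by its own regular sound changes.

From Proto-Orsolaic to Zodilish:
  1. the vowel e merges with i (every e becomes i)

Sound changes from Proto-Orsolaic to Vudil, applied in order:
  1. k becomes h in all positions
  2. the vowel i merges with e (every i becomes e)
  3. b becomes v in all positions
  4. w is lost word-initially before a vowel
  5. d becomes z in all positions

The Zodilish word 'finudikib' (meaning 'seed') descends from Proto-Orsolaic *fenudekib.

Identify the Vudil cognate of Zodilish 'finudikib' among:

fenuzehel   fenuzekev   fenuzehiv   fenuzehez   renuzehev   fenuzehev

fenuzehev

Vudil: *fenudekib
  fenudekib → fenudehib   [unconditioned shift]
  fenudehib → fenudeheb   [vowel merger]
  fenudeheb → fenudehev   [unconditioned shift]
  fenudehev (rule 4 does not apply)
  fenudehev → fenuzehev   [unconditioned shift]
  giving Vudil fenuzehev.
Among the options, 'fenuzehev' alone shows every Vudil change applied in order.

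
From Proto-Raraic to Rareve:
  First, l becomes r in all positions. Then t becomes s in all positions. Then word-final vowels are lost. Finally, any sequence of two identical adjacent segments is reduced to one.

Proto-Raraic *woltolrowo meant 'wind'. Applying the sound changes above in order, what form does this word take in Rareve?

Rareve: start from *woltolrowo.
  rule 1 (unconditioned shift): woltolrowo → wortorrowo
  rule 2 (unconditioned shift): wortorrowo → worsorrowo
  rule 3 (apocope): worsorrowo → worsorrow
  rule 4 (degemination): worsorrow → worsorow
  ⇒ Rareve worsorow

worsorow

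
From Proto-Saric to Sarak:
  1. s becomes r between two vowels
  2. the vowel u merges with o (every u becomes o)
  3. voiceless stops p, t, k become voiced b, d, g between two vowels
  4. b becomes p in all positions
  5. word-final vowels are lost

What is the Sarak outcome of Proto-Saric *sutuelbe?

sodoelp

Sarak: *sutuelbe
  sutuelbe (rule 1 does not apply)
  sutuelbe → sotoelbe   [vowel merger]
  sotoelbe → sodoelbe   [intervocalic voicing]
  sodoelbe → sodoelpe   [unconditioned shift]
  sodoelpe → sodoelp   [apocope]
  giving Sarak sodoelp.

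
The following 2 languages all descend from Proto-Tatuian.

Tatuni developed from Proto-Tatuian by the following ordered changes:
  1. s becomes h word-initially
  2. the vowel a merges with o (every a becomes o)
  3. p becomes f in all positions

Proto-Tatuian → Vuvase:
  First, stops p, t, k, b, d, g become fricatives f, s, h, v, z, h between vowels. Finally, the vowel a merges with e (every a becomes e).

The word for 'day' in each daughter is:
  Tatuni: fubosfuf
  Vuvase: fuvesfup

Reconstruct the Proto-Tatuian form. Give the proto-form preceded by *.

*fubasfup

Position 8: Tatuni has f, Vuvase has p. Vuvase preserves p here (none of its changes turn any other segment into p), so the proto-segment is *p.
Position 4: Tatuni has o, Vuvase has e. Taking the neighbouring segments as reconstructed: Tatuni o could go back to *a or *o; Vuvase e could go back to *a or *e — the one source consistent with every daughter is *a.
Continuing position by position gives *fubasfup; check it forward:
Tatuni: *fubasfup
  fubasfup (rule 1 does not apply)
  fubasfup → fubosfup   [vowel merger]
  fubosfup → fubosfuf   [unconditioned shift]
  giving Tatuni fubosfuf.
Vuvase: start from *fubasfup.
  rule 1 (intervocalic lenition): fubasfup → fuvasfup
  rule 2 (vowel merger): fuvasfup → fuvesfup
  ⇒ Vuvase fuvesfup
Only *fubasfup yields all of Tatuni fubosfuf, Vuvase fuvesfup.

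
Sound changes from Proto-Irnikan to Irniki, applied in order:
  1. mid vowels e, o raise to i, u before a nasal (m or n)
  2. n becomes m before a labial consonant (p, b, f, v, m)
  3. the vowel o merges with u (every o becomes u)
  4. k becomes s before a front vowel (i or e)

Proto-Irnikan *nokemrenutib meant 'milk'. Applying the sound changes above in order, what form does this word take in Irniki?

Irniki: *nokemrenutib
  nokemrenutib → nokimrinutib   [pre-nasal raising]
  nokimrinutib (rule 2 does not apply)
  nokimrinutib → nukimrinutib   [vowel merger]
  nukimrinutib → nusimrinutib   [palatalisation]
  giving Irniki nusimrinutib.

nusimrinutib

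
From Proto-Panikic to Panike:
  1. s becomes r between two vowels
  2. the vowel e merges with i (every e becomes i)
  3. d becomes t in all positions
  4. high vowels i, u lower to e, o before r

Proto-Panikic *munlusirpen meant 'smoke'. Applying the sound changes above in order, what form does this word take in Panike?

munlorerpin

Panike: start from *munlusirpen.
  rule 1 (rhotacism): munlusirpen → munlurirpen
  rule 2 (vowel merger): munlurirpen → munlurirpin
  rule 3: no change — munlurirpin
  rule 4 (pre-rhotic lowering): munlurirpin → munlorerpin
  ⇒ Panike munlorerpin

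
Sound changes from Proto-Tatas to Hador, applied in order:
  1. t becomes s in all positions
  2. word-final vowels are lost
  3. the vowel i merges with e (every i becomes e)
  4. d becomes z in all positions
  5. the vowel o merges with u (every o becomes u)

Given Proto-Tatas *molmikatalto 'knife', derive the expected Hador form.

Hador: *molmikatalto
  molmikatalto → molmikasalso   [unconditioned shift]
  molmikasalso → molmikasals   [apocope]
  molmikasals → molmekasals   [vowel merger]
  molmekasals (rule 4 does not apply)
  molmekasals → mulmekasals   [vowel merger]
  giving Hador mulmekasals.

mulmekasals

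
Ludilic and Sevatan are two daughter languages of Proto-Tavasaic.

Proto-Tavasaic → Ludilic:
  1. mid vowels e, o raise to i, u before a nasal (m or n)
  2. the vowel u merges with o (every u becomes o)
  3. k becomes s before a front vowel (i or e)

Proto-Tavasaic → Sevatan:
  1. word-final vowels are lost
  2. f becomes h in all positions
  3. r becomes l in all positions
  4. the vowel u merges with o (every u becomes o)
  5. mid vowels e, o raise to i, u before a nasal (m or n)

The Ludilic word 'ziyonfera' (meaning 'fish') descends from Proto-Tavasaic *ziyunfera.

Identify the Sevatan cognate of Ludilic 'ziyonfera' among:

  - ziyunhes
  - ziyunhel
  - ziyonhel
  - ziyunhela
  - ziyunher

ziyunhel

Sevatan: *ziyunfera > ziyunfer > ziyunher > ziyunhel > ziyonhel > ziyunhel  (by apocope, unconditioned shift, unconditioned shift, vowel merger, pre-nasal raising)
The other candidates each miss or misapply at least one Sevatan change.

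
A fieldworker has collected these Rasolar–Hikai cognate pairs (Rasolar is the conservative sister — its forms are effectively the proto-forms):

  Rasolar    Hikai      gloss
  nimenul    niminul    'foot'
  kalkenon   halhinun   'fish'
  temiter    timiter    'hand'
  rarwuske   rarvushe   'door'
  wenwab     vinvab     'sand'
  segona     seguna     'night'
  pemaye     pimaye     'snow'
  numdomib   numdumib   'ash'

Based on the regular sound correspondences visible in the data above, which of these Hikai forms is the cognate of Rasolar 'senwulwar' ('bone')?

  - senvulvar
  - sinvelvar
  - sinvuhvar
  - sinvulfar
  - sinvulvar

sinvulvar

nimenul ~ niminul, kalkenon ~ halhinun — Rasolar e corresponds to Hikai i after a consonant, before a nasal.
rarwuske ~ rarvushe — Rasolar w corresponds to Hikai v after a consonant, before a back vowel.
wenwab ~ vinvab — Rasolar w corresponds to Hikai v after a consonant, before a back vowel.
Applying these to Rasolar 'senwulwar':
  senwulwar → sinwulwar   (e→i after a consonant, before a nasal)
  sinwulwar → sinvulwar   (w→v after a consonant, before a back vowel)
  sinvulwar → sinvulvar   (w→v after a consonant, before a back vowel)
So the Hikai cognate is 'sinvulvar'.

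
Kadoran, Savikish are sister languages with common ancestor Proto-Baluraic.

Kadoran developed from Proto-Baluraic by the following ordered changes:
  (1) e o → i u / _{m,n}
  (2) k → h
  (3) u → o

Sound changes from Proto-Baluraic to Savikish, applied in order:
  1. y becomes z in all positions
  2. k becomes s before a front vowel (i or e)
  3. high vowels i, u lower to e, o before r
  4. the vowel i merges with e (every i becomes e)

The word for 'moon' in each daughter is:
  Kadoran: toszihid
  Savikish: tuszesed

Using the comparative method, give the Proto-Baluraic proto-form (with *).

*tuszikid

Position 2: Kadoran has o, Savikish has u. Savikish preserves u here (none of its changes turn any other segment into u), so the proto-segment is *u.
Position 5: Kadoran has i, Savikish has e. Taking the neighbouring segments as reconstructed: Kadoran i can only go back to *i; Savikish e could go back to *e or *i — the one source consistent with every daughter is *i.
Position 7: Kadoran has i, Savikish has e. Taking the neighbouring segments as reconstructed: Kadoran i can only go back to *i; Savikish e could go back to *e or *i — the one source consistent with every daughter is *i.
Verify the candidate proto-form against each daughter:
Kadoran: *tuszikid > tuszihid > toszihid  (by unconditioned shift, vowel merger)
Savikish: *tuszikid > tuszisid > tuszesed  (by palatalisation, vowel merger)
*tuszikid is the unique common source.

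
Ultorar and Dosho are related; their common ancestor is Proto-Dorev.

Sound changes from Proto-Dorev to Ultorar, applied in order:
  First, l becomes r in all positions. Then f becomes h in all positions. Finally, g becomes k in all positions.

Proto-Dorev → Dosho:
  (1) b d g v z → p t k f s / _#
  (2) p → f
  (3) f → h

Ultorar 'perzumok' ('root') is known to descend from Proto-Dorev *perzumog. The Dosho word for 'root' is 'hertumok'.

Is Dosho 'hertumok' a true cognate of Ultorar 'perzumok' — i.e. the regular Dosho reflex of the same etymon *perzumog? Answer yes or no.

Derive the expected Dosho reflex of *perzumog:
Dosho: start from *perzumog.
  rule 1 (final devoicing): perzumog → perzumok
  rule 2 (unconditioned shift): perzumok → ferzumok
  rule 3 (unconditioned shift): ferzumok → herzumok
  ⇒ Dosho herzumok
The regular Dosho reflex would be 'herzumok', but the attested form is 'hertumok'. The correspondence is irregular, so they are not cognates (the Dosho form has a different source).

no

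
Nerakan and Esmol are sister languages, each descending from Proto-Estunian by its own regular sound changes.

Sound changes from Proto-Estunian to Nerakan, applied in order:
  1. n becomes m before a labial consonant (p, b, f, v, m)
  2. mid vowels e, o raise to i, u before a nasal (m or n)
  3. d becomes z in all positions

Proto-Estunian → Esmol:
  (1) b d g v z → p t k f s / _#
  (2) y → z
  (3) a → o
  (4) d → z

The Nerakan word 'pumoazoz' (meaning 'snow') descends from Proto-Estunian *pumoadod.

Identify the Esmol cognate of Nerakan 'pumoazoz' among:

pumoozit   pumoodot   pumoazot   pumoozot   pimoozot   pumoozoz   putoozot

pumoozot

Esmol: *pumoadod > pumoadot > pumoodot > pumoozot  (by final devoicing, vowel merger, unconditioned shift)
Only 'pumoozot' matches the regular Esmol development of *pumoadod.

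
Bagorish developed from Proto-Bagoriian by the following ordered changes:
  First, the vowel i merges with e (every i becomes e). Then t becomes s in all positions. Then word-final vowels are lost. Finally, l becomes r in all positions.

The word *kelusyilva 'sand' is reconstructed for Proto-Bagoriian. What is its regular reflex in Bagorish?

kerusyerv

Bagorish: *kelusyilva
  kelusyilva → kelusyelva   [vowel merger]
  kelusyelva (rule 2 does not apply)
  kelusyelva → kelusyelv   [apocope]
  kelusyelv → kerusyerv   [unconditioned shift]
  giving Bagorish kerusyerv.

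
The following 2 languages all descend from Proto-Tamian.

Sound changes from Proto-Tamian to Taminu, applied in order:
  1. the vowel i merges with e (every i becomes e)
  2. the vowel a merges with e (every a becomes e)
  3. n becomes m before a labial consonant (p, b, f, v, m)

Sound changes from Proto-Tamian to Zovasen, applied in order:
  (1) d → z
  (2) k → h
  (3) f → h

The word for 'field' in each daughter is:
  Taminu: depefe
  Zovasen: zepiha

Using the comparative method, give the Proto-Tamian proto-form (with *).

Position 6: Taminu has e, Zovasen has a. Zovasen preserves a here (none of its changes turn any other segment into a), so the proto-segment is *a.
Position 5: Taminu has f, Zovasen has h. Taminu preserves f here (none of its changes turn any other segment into f), so the proto-segment is *f.
This points to *depifa. Verify forward in each daughter:
Taminu: *depifa
  depifa → depefa   [vowel merger]
  depefa → depefe   [vowel merger]
  depefe (rule 3 does not apply)
  giving Taminu depefe.
Zovasen: *depifa
  depifa → zepifa   [unconditioned shift]
  zepifa (rule 2 does not apply)
  zepifa → zepiha   [unconditioned shift]
  giving Zovasen zepiha.
*depifa is the unique common source.

*depifa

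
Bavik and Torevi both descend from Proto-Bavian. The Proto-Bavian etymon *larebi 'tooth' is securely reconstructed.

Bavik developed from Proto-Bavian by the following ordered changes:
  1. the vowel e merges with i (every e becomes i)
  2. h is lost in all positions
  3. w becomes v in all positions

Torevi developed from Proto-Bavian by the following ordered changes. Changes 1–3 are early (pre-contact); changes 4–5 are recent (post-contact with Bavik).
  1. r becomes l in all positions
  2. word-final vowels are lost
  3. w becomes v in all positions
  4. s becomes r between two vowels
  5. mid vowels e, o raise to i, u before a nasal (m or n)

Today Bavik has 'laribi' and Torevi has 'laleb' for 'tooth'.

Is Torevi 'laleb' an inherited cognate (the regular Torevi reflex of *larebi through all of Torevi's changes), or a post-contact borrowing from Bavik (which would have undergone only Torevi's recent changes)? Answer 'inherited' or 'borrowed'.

If inherited, *larebi would pass through all of Torevi's changes:
Torevi: start from *larebi.
  rule 1 (unconditioned shift): larebi → lalebi
  rule 2 (apocope): lalebi → laleb
  rule 3: no change — laleb
  rule 4: no change — laleb
  rule 5: no change — laleb
  ⇒ Torevi laleb
If borrowed from Bavik 'laribi' after the early changes, it would undergo only the recent ones:
  rule 4 (rhotacism): no change (laribi)
  rule 5 (pre-nasal raising): no change (laribi)
  ⇒ as a loan: laribi
Torevi 'laleb' matches the inherited outcome exactly, so it is an inherited cognate, not a loan.

inherited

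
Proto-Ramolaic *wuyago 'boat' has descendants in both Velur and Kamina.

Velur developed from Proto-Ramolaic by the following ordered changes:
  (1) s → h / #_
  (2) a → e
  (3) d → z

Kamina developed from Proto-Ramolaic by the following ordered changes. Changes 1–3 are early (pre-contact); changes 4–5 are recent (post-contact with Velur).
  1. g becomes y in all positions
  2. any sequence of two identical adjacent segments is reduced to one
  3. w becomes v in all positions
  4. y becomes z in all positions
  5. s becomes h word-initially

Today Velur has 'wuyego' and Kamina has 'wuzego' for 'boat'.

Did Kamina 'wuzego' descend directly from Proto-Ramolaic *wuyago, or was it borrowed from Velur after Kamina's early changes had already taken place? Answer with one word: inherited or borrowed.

If inherited, *wuyago would pass through all of Kamina's changes:
Kamina: *wuyago > wuyayo > vuyayo > vuzazo  (by unconditioned shift, unconditioned shift, unconditioned shift)
If borrowed from Velur 'wuyego' after the early changes, it would undergo only the recent ones:
  rule 4 (unconditioned shift): wuyego → wuzego
  rule 5 (debuccalisation): no change (wuzego)
  ⇒ as a loan: wuzego
Kamina 'wuzego' matches the loan outcome 'wuzego', not the inherited 'vuzazo' — it skipped the early Kamina changes, so it was borrowed from Velur.

borrowed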